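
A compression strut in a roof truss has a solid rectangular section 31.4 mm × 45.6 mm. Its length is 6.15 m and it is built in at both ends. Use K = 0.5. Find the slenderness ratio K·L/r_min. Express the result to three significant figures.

λ ≈ 339

For a rectangle r_min = b/√12 = 31.4/√12 = 9.064 mm
L_e = K·L = 0.5 × 6.15 m = 3.075 m = 3075.0 mm
λ = L_e / r_min = 3075.0 / 9.064 = 339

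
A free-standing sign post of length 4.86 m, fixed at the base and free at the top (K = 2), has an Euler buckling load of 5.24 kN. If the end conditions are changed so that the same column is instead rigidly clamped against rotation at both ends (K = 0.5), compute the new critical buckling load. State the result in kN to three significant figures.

P_cr ≈ 83.8 kN

P_cr ∝ 1/K², so P_cr,new = P_cr,old × (K_old/K_new)² = 5.24 × (2/0.5)²
= 5.24 × 16.00 = 83.8 kN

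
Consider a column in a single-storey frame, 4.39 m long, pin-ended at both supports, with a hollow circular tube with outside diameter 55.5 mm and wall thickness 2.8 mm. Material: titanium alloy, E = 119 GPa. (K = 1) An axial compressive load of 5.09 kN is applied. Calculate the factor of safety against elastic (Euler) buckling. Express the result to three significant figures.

Inner diameter d_i = 55.5 − 2×2.8 = 49.90 mm
I = π(d_o⁴ − d_i⁴)/64 = π(55.5⁴ − 49.90⁴)/64 = 1.614×10^5 mm⁴
I = 1.614×10^5 mm⁴ = 1.614×10^-7 m⁴
Effective length L_e = K·L = 1 × 4.39 = 4.390 m
P_cr = π²EI / L_e² = π² × 119×10⁹ × 1.614×10^-7 / 4.390² = 9.835×10^3 N
Factor of safety n = P_cr / P = 9.8354 / 5.09 = 1.93

n ≈ 1.93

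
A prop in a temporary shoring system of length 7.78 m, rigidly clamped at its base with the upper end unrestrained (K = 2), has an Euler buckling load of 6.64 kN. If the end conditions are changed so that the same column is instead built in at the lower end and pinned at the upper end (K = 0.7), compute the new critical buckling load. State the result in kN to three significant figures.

P_cr ∝ 1/K², so P_cr,new = P_cr,old × (K_old/K_new)² = 6.64 × (2/0.7)²
= 6.64 × 8.163 = 54.2 kN

P_cr ≈ 54.2 kN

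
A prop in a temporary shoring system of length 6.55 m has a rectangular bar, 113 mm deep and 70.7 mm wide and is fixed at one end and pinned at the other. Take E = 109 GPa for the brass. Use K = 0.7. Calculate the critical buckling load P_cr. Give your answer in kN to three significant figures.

P_cr ≈ 170 kN

Buckling occurs about the weak axis: I_min = h·b³/12 with b = 70.7 mm (the shorter side).
I_min = 113×70.7³/12 = 3.328×10^6 mm⁴
I = 3.328×10^6 mm⁴ = 3.328×10^-6 m⁴
Effective length L_e = K·L = 0.7 × 6.55 = 4.585 m
P_cr = π²EI / L_e² = π² × 109×10⁹ × 3.328×10^-6 / 4.585² = 1.703×10^5 N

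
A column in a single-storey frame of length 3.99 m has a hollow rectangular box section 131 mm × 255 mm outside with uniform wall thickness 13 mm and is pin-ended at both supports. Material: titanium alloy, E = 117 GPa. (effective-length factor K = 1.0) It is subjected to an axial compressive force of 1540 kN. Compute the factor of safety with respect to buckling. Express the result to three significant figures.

Inner dimensions: h_i = 255 − 2×13 = 229.0 mm, b_i = 131 − 2×13 = 105.0 mm
Weak-axis I_min = (h_o·b_o³ − h_i·b_i³)/12 with b_o = 131, b_i = 105.0 mm (shorter outer/inner sides).
I_min = (255×131³ − 229.0×105.0³)/12 = 2.568×10^7 mm⁴
I = 2.568×10^7 mm⁴ = 2.568×10^-5 m⁴
Effective length L_e = K·L = 1 × 3.99 = 3.990 m
P_cr = π²EI / L_e² = π² × 117×10⁹ × 2.568×10^-5 / 3.990² = 1.863×10^6 N
Factor of safety n = P_cr / P = 1862.7 / 1540 = 1.21

n ≈ 1.21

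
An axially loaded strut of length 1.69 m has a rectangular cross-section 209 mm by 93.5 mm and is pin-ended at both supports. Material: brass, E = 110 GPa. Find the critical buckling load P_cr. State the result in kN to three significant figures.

Buckling occurs about the weak axis: I_min = h·b³/12 with b = 93.5 mm (the shorter side).
I_min = 209×93.5³/12 = 1.424×10^7 mm⁴
I = 1.424×10^7 mm⁴ = 1.424×10^-5 m⁴
Effective length L_e = K·L = 1 × 1.69 = 1.690 m
P_cr = π²EI / L_e² = π² × 110×10⁹ × 1.424×10^-5 / 1.690² = 5.412×10^6 N

P_cr ≈ 5410 kN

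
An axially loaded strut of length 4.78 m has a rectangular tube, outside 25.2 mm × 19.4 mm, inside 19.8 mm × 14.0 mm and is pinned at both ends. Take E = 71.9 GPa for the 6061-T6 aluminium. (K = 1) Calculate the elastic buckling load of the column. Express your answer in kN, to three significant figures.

P_cr ≈ 0.336 kN

Weak-axis I_min = (h_o·b_o³ − h_i·b_i³)/12 with b_o = 19.4, b_i = 14.00 mm (shorter outer/inner sides).
I_min = (25.2×19.4³ − 19.80×14.00³)/12 = 1.081×10^4 mm⁴
I = 1.081×10^4 mm⁴ = 1.081×10^-8 m⁴
Effective length L_e = K·L = 1 × 4.78 = 4.780 m
P_cr = π²EI / L_e² = π² × 71.9×10⁹ × 1.081×10^-8 / 4.780² = 335.6 N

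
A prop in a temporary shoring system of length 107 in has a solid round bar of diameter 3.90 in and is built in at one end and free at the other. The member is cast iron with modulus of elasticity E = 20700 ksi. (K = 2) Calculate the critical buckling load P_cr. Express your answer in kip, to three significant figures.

I = πd⁴/64 = π×3.90⁴/64 = 11.36 in⁴
Effective length L_e = K·L = 2 × 107 = 214.0 in
P_cr = π²EI / L_e² = π² × 20700×10³ × 11.36 / 214.0² = 5.066×10^4 lb

P_cr ≈ 50.7 kip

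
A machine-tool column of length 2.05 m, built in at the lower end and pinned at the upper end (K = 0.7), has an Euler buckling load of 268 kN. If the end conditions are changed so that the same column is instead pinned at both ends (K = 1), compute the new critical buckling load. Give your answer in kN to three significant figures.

P_cr ≈ 131 kN

P_cr ∝ 1/K², so P_cr,new = P_cr,old × (K_old/K_new)² = 268 × (0.7/1)²
= 268 × 0.4900 = 131 kN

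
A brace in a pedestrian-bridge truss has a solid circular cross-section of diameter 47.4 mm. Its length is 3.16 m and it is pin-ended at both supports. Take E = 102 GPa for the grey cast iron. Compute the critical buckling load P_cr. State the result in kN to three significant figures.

P_cr ≈ 25.0 kN

I = πd⁴/64 = π×47.4⁴/64 = 2.478×10^5 mm⁴
I = 2.478×10^5 mm⁴ = 2.478×10^-7 m⁴
Effective length L_e = K·L = 1 × 3.16 = 3.160 m
P_cr = π²EI / L_e² = π² × 102×10⁹ × 2.478×10^-7 / 3.160² = 2.498×10^4 N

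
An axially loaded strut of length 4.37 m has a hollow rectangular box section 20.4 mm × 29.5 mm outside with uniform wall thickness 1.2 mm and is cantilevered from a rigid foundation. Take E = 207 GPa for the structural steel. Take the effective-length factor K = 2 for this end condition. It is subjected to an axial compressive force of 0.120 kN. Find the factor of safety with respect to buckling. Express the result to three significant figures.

n ≈ 1.72

Inner dimensions: h_i = 29.5 − 2×1.2 = 27.10 mm, b_i = 20.4 − 2×1.2 = 18.00 mm
Weak-axis I_min = (h_o·b_o³ − h_i·b_i³)/12 with b_o = 20.4, b_i = 18.00 mm (shorter outer/inner sides).
I_min = (29.5×20.4³ − 27.10×18.00³)/12 = 7.700×10^3 mm⁴
I = 7.700×10^3 mm⁴ = 7.700×10^-9 m⁴
Effective length L_e = K·L = 2 × 4.37 = 8.740 m
P_cr = π²EI / L_e² = π² × 207×10⁹ × 7.700×10^-9 / 8.740² = 205.9 N
Factor of safety n = P_cr / P = 0.20593 / 0.120 = 1.72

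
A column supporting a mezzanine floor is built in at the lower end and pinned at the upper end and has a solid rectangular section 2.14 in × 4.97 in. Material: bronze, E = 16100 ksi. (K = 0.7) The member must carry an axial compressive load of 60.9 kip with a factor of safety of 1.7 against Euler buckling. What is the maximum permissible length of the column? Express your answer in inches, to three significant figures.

L_max ≈ 113 in

Buckling occurs about the weak axis: I_min = h·b³/12 with b = 2.14 in (the shorter side).
I_min = 4.97×2.14³/12 = 4.059 in⁴
Required critical load P_cr = n·P = 1.7 × 60.9 = 103.5 kip = 1.035×10^5 lb
From P_cr = π²EI/(K·L)²:  L = (1/K)·√(π²EI/P_cr) = (1/0.7)·√(π²×1.61×10^7×4.059/1.035×10^5)
L = 113 in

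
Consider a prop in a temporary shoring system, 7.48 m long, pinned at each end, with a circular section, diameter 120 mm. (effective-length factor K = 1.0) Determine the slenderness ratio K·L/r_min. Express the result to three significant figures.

For a solid circle r = d/4 = 120/4 = 30.00 mm
L_e = K·L = 1 × 7.48 m = 7.480 m = 7480.0 mm
λ = L_e / r_min = 7480.0 / 30.00 = 249

λ ≈ 249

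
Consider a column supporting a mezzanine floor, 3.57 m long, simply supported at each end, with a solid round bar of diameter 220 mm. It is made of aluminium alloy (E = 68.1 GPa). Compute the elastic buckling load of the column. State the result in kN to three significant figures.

I = πd⁴/64 = π×220⁴/64 = 1.150×10^8 mm⁴
I = 1.150×10^8 mm⁴ = 1.150×10^-4 m⁴
Effective length L_e = K·L = 1 × 3.57 = 3.570 m
P_cr = π²EI / L_e² = π² × 68.1×10⁹ × 1.150×10^-4 / 3.570² = 6.064×10^6 N

P_cr ≈ 6060 kN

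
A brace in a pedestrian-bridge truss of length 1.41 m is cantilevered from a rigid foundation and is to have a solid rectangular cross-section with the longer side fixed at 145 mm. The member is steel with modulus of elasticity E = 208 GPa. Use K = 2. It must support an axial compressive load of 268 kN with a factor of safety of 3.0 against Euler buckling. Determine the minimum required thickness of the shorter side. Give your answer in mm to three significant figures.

b ≈ 63.6 mm

Required P_cr = n·P = 3.0 × 268 = 804.0 kN
L_e = K·L = 2 × 1.41 = 2.820 m
Required I = P_cr·L_e²/(π²E) = 8.040×10^5 × 2.820² / (π² × 2.08×10^11) = 3.115×10^-6 m⁴
I_req = 3.115×10^6 mm⁴
Rectangle, weak axis: I_min = h·b³/12 with h = 145 mm fixed  ⇒  b = (12I/h)^(1/3) = 63.6 mm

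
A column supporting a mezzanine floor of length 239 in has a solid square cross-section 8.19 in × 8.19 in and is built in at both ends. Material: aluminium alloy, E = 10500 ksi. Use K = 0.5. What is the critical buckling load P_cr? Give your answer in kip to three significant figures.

P_cr ≈ 2720 kip

I = a⁴/12 = 8.19⁴/12 = 374.9 in⁴
Effective length L_e = K·L = 0.5 × 239 = 119.5 in
P_cr = π²EI / L_e² = π² × 10500×10³ × 374.9 / 119.5² = 2.721×10^6 lb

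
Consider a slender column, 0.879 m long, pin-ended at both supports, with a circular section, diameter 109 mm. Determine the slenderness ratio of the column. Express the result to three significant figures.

For a solid circle r = d/4 = 109/4 = 27.25 mm
L_e = K·L = 1 × 0.879 m = 0.8790 m = 879.00 mm
λ = L_e / r_min = 879.00 / 27.25 = 32.3

λ ≈ 32.3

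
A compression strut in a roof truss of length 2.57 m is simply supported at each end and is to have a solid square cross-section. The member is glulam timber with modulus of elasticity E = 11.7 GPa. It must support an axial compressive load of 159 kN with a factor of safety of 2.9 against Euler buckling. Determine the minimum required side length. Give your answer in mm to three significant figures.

Required P_cr = n·P = 2.9 × 159 = 461.1 kN
L_e = K·L = 1 × 2.57 = 2.570 m
Required I = P_cr·L_e²/(π²E) = 4.611×10^5 × 2.570² / (π² × 1.17×10^10) = 2.637×10^-5 m⁴
I_req = 2.637×10^7 mm⁴
Solid square: I = a⁴/12  ⇒  a = (12I)^(1/4) = (12×2.637×10^7)^(1/4) = 133 mm

a ≈ 133 mm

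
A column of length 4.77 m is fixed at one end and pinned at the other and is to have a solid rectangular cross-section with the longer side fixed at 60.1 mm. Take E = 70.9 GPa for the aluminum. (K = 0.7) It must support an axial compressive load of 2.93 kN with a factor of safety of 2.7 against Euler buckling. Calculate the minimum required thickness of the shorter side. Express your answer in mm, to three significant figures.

b ≈ 29.3 mm

Required P_cr = n·P = 2.7 × 2.93 = 7.911 kN
L_e = K·L = 0.7 × 4.77 = 3.339 m
Required I = P_cr·L_e²/(π²E) = 7.911×10^3 × 3.339² / (π² × 7.09×10^10) = 1.260×10^-7 m⁴
I_req = 1.260×10^5 mm⁴
Rectangle, weak axis: I_min = h·b³/12 with h = 60.1 mm fixed  ⇒  b = (12I/h)^(1/3) = 29.3 mm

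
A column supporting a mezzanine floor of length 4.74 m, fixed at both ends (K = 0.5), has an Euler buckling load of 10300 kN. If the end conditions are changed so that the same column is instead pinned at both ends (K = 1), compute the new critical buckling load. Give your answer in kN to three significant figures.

P_cr ∝ 1/K², so P_cr,new = P_cr,old × (K_old/K_new)² = 10300 × (0.5/1)²
= 10300 × 0.2500 = 2580 kN

P_cr ≈ 2580 kN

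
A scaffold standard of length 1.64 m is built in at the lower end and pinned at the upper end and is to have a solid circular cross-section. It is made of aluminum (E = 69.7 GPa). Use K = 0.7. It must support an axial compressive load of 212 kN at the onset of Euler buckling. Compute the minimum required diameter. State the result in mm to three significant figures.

L_e = K·L = 0.7 × 1.64 = 1.148 m
Required I = P_cr·L_e²/(π²E) = 2.120×10^5 × 1.148² / (π² × 6.97×10^10) = 4.062×10^-7 m⁴
I_req = 4.062×10^5 mm⁴
Solid circle: I = πd⁴/64  ⇒  d = (64I/π)^(1/4) = (64×4.062×10^5/π)^(1/4) = 53.6 mm

d ≈ 53.6 mm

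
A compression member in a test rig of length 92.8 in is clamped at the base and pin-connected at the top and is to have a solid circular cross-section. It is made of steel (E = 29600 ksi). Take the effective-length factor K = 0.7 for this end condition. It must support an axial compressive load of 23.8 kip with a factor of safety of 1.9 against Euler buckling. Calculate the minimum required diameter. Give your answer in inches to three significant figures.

Required P_cr = n·P = 1.9 × 23.8 = 45.22 kip
L_e = K·L = 0.7 × 92.8 = 64.96 in
Required I = P_cr·L_e²/(π²E) = 4.522×10^4 × 64.96² / (π² × 2.96×10^7) = 0.6532 in⁴
Solid circle: I = πd⁴/64  ⇒  d = (64I/π)^(1/4) = (64×0.6532/π)^(1/4) = 1.91 in

d ≈ 1.91 in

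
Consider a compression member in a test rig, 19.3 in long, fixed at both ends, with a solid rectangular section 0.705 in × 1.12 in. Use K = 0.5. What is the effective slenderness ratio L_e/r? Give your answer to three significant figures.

λ ≈ 47.4

For a rectangle r_min = b/√12 = 0.705/√12 = 0.2035 in
L_e = K·L = 0.5 × 19.3 = 9.650 in
λ = L_e / r_min = 9.6500 / 0.2035 = 47.4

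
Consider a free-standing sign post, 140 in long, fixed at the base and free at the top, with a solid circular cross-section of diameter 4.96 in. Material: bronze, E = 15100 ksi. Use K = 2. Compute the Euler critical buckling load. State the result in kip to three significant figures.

I = πd⁴/64 = π×4.96⁴/64 = 29.71 in⁴
Effective length L_e = K·L = 2 × 140 = 280.0 in
P_cr = π²EI / L_e² = π² × 15100×10³ × 29.71 / 280.0² = 5.648×10^4 lb

P_cr ≈ 56.5 kip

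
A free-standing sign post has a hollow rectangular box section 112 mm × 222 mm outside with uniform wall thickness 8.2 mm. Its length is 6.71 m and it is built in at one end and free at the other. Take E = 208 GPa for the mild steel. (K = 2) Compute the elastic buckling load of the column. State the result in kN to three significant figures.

P_cr ≈ 126 kN

Inner dimensions: h_i = 222 − 2×8.2 = 205.6 mm, b_i = 112 − 2×8.2 = 95.60 mm
Weak-axis I_min = (h_o·b_o³ − h_i·b_i³)/12 with b_o = 112, b_i = 95.60 mm (shorter outer/inner sides).
I_min = (222×112³ − 205.6×95.60³)/12 = 1.102×10^7 mm⁴
I = 1.102×10^7 mm⁴ = 1.102×10^-5 m⁴
Effective length L_e = K·L = 2 × 6.71 = 13.42 m
P_cr = π²EI / L_e² = π² × 208×10⁹ × 1.102×10^-5 / 13.42² = 1.256×10^5 N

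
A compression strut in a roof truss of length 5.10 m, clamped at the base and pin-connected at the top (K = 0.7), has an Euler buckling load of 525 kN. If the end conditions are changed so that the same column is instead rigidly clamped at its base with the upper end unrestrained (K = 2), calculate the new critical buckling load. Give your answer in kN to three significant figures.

P_cr ≈ 64.3 kN

P_cr ∝ 1/K², so P_cr,new = P_cr,old × (K_old/K_new)² = 525 × (0.7/2)²
= 525 × 0.1225 = 64.3 kN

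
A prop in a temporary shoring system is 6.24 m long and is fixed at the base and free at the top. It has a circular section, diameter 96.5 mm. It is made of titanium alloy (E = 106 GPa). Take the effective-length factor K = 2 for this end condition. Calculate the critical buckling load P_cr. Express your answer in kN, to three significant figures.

P_cr ≈ 28.6 kN

I = πd⁴/64 = π×96.5⁴/64 = 4.257×10^6 mm⁴
I = 4.257×10^6 mm⁴ = 4.257×10^-6 m⁴
Effective length L_e = K·L = 2 × 6.24 = 12.48 m
P_cr = π²EI / L_e² = π² × 106×10⁹ × 4.257×10^-6 / 12.48² = 2.859×10^4 N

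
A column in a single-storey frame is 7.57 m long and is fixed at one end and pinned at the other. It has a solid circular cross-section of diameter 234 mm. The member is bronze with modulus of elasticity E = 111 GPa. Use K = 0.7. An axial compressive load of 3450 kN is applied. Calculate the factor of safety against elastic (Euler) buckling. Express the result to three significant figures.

I = πd⁴/64 = π×234⁴/64 = 1.472×10^8 mm⁴
I = 1.472×10^8 mm⁴ = 1.472×10^-4 m⁴
Effective length L_e = K·L = 0.7 × 7.57 = 5.299 m
P_cr = π²EI / L_e² = π² × 111×10⁹ × 1.472×10^-4 / 5.299² = 5.742×10^6 N
Factor of safety n = P_cr / P = 5742.1 / 3450 = 1.66

n ≈ 1.66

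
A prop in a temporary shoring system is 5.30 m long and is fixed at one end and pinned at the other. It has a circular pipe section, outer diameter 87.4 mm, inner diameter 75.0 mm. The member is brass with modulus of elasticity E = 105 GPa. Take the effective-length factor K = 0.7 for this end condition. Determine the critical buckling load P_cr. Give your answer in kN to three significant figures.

d_o = 87.4 mm, d_i = 75.0 mm
I = π(d_o⁴ − d_i⁴)/64 = π(87.4⁴ − 75.00⁴)/64 = 1.311×10^6 mm⁴
I = 1.311×10^6 mm⁴ = 1.311×10^-6 m⁴
Effective length L_e = K·L = 0.7 × 5.30 = 3.710 m
P_cr = π²EI / L_e² = π² × 105×10⁹ × 1.311×10^-6 / 3.710² = 9.872×10^4 N

P_cr ≈ 98.7 kN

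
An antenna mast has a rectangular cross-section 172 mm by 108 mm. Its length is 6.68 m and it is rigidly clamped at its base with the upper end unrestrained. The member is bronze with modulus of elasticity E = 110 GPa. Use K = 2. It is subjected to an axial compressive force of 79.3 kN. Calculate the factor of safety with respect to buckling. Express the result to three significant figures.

Buckling occurs about the weak axis: I_min = h·b³/12 with b = 108 mm (the shorter side).
I_min = 172×108³/12 = 1.806×10^7 mm⁴
I = 1.806×10^7 mm⁴ = 1.806×10^-5 m⁴
Effective length L_e = K·L = 2 × 6.68 = 13.36 m
P_cr = π²EI / L_e² = π² × 110×10⁹ × 1.806×10^-5 / 13.36² = 1.098×10^5 N
Factor of safety n = P_cr / P = 109.82 / 79.3 = 1.38

n ≈ 1.38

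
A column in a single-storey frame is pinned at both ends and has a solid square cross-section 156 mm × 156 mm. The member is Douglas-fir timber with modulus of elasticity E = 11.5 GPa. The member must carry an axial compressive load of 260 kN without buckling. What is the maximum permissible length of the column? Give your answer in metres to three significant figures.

L_max ≈ 4.64 m

I = a⁴/12 = 156⁴/12 = 4.935×10^7 mm⁴
I = 4.935×10^-5 m⁴
At the buckling limit P_cr = P = 2.600×10^5 N
From P_cr = π²EI/(K·L)²:  L = (1/K)·√(π²EI/P_cr) = (1/1)·√(π²×1.15×10^10×4.935×10^-5/2.600×10^5)
L = 4.64 m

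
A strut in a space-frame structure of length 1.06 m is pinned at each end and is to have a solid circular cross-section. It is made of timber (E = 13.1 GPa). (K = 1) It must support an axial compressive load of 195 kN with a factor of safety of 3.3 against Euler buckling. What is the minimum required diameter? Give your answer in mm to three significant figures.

Required P_cr = n·P = 3.3 × 195 = 643.5 kN
L_e = K·L = 1 × 1.06 = 1.060 m
Required I = P_cr·L_e²/(π²E) = 6.435×10^5 × 1.060² / (π² × 1.31×10^10) = 5.592×10^-6 m⁴
I_req = 5.592×10^6 mm⁴
Solid circle: I = πd⁴/64  ⇒  d = (64I/π)^(1/4) = (64×5.592×10^6/π)^(1/4) = 103 mm

d ≈ 103 mm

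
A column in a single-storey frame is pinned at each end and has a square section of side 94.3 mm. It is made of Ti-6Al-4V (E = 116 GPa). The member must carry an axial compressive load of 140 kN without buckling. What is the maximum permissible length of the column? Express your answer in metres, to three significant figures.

L_max ≈ 7.34 m

I = a⁴/12 = 94.3⁴/12 = 6.590×10^6 mm⁴
I = 6.590×10^-6 m⁴
At the buckling limit P_cr = P = 1.400×10^5 N
From P_cr = π²EI/(K·L)²:  L = (1/K)·√(π²EI/P_cr) = (1/1)·√(π²×1.16×10^11×6.590×10^-6/1.400×10^5)
L = 7.34 m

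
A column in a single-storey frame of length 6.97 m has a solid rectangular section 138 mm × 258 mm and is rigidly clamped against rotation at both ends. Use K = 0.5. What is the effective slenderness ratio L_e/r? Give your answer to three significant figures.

λ ≈ 87.5

For a rectangle r_min = b/√12 = 138/√12 = 39.84 mm
L_e = K·L = 0.5 × 6.97 m = 3.485 m = 3485.0 mm
λ = L_e / r_min = 3485.0 / 39.84 = 87.5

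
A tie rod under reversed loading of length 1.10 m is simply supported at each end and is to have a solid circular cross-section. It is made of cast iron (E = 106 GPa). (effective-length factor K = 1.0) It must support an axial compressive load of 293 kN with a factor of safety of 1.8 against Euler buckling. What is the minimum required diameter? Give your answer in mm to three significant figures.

d ≈ 59.4 mm

Required P_cr = n·P = 1.8 × 293 = 527.4 kN
L_e = K·L = 1 × 1.10 = 1.100 m
Required I = P_cr·L_e²/(π²E) = 5.274×10^5 × 1.100² / (π² × 1.06×10^11) = 6.100×10^-7 m⁴
I_req = 6.100×10^5 mm⁴
Solid circle: I = πd⁴/64  ⇒  d = (64I/π)^(1/4) = (64×6.100×10^5/π)^(1/4) = 59.4 mm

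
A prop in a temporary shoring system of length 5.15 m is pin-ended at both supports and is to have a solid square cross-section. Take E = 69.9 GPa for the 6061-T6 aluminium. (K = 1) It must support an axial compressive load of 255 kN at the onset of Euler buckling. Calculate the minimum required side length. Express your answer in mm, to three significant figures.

a ≈ 104 mm

L_e = K·L = 1 × 5.15 = 5.150 m
Required I = P_cr·L_e²/(π²E) = 2.550×10^5 × 5.150² / (π² × 6.99×10^10) = 9.803×10^-6 m⁴
I_req = 9.803×10^6 mm⁴
Solid square: I = a⁴/12  ⇒  a = (12I)^(1/4) = (12×9.803×10^6)^(1/4) = 104 mm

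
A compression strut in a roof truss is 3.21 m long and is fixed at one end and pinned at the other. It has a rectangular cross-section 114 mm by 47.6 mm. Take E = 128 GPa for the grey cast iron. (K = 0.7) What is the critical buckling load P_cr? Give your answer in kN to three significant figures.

P_cr ≈ 256 kN

Buckling occurs about the weak axis: I_min = h·b³/12 with b = 47.6 mm (the shorter side).
I_min = 114×47.6³/12 = 1.025×10^6 mm⁴
I = 1.025×10^6 mm⁴ = 1.025×10^-6 m⁴
Effective length L_e = K·L = 0.7 × 3.21 = 2.247 m
P_cr = π²EI / L_e² = π² × 128×10⁹ × 1.025×10^-6 / 2.247² = 2.564×10^5 N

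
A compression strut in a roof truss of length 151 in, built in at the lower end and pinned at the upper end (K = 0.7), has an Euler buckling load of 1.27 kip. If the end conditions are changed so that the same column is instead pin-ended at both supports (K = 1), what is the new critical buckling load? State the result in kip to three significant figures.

P_cr ∝ 1/K², so P_cr,new = P_cr,old × (K_old/K_new)² = 1.27 × (0.7/1)²
= 1.27 × 0.4900 = 0.622 kip

P_cr ≈ 0.622 kip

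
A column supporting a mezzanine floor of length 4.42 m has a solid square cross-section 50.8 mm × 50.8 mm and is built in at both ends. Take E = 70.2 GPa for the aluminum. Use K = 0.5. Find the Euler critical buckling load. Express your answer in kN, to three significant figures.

I = a⁴/12 = 50.8⁴/12 = 5.550×10^5 mm⁴
I = 5.550×10^5 mm⁴ = 5.550×10^-7 m⁴
Effective length L_e = K·L = 0.5 × 4.42 = 2.210 m
P_cr = π²EI / L_e² = π² × 70.2×10⁹ × 5.550×10^-7 / 2.210² = 7.873×10^4 N

P_cr ≈ 78.7 kN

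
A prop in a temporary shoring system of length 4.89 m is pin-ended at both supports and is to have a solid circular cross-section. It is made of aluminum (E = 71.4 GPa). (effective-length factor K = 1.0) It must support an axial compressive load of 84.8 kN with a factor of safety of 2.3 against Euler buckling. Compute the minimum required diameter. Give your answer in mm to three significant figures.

d ≈ 108 mm

Required P_cr = n·P = 2.3 × 84.8 = 195.0 kN
L_e = K·L = 1 × 4.89 = 4.890 m
Required I = P_cr·L_e²/(π²E) = 1.950×10^5 × 4.890² / (π² × 7.14×10^10) = 6.618×10^-6 m⁴
I_req = 6.618×10^6 mm⁴
Solid circle: I = πd⁴/64  ⇒  d = (64I/π)^(1/4) = (64×6.618×10^6/π)^(1/4) = 108 mm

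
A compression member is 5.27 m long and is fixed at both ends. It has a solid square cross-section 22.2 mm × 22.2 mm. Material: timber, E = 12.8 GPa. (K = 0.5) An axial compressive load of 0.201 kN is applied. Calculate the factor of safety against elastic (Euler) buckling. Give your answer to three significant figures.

n ≈ 1.83

I = a⁴/12 = 22.2⁴/12 = 2.024×10^4 mm⁴
I = 2.024×10^4 mm⁴ = 2.024×10^-8 m⁴
Effective length L_e = K·L = 0.5 × 5.27 = 2.635 m
P_cr = π²EI / L_e² = π² × 12.8×10⁹ × 2.024×10^-8 / 2.635² = 368.3 N
Factor of safety n = P_cr / P = 0.36828 / 0.201 = 1.83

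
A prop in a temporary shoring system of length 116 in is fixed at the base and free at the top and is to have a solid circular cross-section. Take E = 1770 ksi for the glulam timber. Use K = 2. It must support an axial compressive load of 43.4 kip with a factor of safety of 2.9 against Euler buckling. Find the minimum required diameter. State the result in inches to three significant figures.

Required P_cr = n·P = 2.9 × 43.4 = 125.9 kip
L_e = K·L = 2 × 116 = 232.0 in
Required I = P_cr·L_e²/(π²E) = 1.259×10^5 × 232.0² / (π² × 1.77×10^6) = 387.8 in⁴
Solid circle: I = πd⁴/64  ⇒  d = (64I/π)^(1/4) = (64×387.8/π)^(1/4) = 9.43 in

d ≈ 9.43 in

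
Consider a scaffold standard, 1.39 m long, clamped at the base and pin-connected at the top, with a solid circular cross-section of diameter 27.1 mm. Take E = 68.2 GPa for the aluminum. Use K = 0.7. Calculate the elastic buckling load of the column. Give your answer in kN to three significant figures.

P_cr ≈ 18.8 kN

I = πd⁴/64 = π×27.1⁴/64 = 2.648×10^4 mm⁴
I = 2.648×10^4 mm⁴ = 2.648×10^-8 m⁴
Effective length L_e = K·L = 0.7 × 1.39 = 0.9730 m
P_cr = π²EI / L_e² = π² × 68.2×10⁹ × 2.648×10^-8 / 0.9730² = 1.882×10^4 N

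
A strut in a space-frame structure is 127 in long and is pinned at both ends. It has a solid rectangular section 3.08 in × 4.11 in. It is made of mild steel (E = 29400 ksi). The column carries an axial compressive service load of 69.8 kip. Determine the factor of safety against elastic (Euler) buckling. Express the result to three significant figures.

Buckling occurs about the weak axis: I_min = h·b³/12 with b = 3.08 in (the shorter side).
I_min = 4.11×3.08³/12 = 10.01 in⁴
Effective length L_e = K·L = 1 × 127 = 127.0 in
P_cr = π²EI / L_e² = π² × 29400×10³ × 10.01 / 127.0² = 1.800×10^5 lb
Factor of safety n = P_cr / P = 180.03 / 69.8 = 2.58

n ≈ 2.58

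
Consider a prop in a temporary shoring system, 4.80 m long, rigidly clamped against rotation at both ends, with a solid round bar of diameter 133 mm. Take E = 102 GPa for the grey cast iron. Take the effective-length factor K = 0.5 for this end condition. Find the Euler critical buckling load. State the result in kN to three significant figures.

P_cr ≈ 2680 kN

I = πd⁴/64 = π×133⁴/64 = 1.536×10^7 mm⁴
I = 1.536×10^7 mm⁴ = 1.536×10^-5 m⁴
Effective length L_e = K·L = 0.5 × 4.80 = 2.400 m
P_cr = π²EI / L_e² = π² × 102×10⁹ × 1.536×10^-5 / 2.400² = 2.684×10^6 N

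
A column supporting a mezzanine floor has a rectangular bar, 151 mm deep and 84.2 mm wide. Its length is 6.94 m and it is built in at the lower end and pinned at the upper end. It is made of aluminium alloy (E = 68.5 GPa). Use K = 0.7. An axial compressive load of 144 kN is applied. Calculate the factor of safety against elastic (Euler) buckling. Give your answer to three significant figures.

n ≈ 1.49

Buckling occurs about the weak axis: I_min = h·b³/12 with b = 84.2 mm (the shorter side).
I_min = 151×84.2³/12 = 7.512×10^6 mm⁴
I = 7.512×10^6 mm⁴ = 7.512×10^-6 m⁴
Effective length L_e = K·L = 0.7 × 6.94 = 4.858 m
P_cr = π²EI / L_e² = π² × 68.5×10⁹ × 7.512×10^-6 / 4.858² = 2.152×10^5 N
Factor of safety n = P_cr / P = 215.18 / 144 = 1.49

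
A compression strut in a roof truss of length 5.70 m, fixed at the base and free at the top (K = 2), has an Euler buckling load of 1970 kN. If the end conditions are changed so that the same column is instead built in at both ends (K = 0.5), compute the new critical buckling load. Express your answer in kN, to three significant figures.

P_cr ≈ 31500 kN

P_cr ∝ 1/K², so P_cr,new = P_cr,old × (K_old/K_new)² = 1970 × (2/0.5)²
= 1970 × 16.00 = 31500 kN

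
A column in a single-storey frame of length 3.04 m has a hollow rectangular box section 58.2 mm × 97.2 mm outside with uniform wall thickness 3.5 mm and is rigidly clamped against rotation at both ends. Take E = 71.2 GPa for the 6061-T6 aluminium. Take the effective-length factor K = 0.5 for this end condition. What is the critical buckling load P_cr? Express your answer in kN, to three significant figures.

Inner dimensions: h_i = 97.2 − 2×3.5 = 90.20 mm, b_i = 58.2 − 2×3.5 = 51.20 mm
Weak-axis I_min = (h_o·b_o³ − h_i·b_i³)/12 with b_o = 58.2, b_i = 51.20 mm (shorter outer/inner sides).
I_min = (97.2×58.2³ − 90.20×51.20³)/12 = 5.879×10^5 mm⁴
I = 5.879×10^5 mm⁴ = 5.879×10^-7 m⁴
Effective length L_e = K·L = 0.5 × 3.04 = 1.520 m
P_cr = π²EI / L_e² = π² × 71.2×10⁹ × 5.879×10^-7 / 1.520² = 1.788×10^5 N

P_cr ≈ 179 kN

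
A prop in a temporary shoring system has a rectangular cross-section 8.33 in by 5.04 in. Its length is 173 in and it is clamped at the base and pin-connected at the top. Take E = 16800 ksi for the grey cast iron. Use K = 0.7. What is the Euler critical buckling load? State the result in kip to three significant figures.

P_cr ≈ 1000 kip

Buckling occurs about the weak axis: I_min = h·b³/12 with b = 5.04 in (the shorter side).
I_min = 8.33×5.04³/12 = 88.87 in⁴
Effective length L_e = K·L = 0.7 × 173 = 121.1 in
P_cr = π²EI / L_e² = π² × 16800×10³ × 88.87 / 121.1² = 1.005×10^6 lb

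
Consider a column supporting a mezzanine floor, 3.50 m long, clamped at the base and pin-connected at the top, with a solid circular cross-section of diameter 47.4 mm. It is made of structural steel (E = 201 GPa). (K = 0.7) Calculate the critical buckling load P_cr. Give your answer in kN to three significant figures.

I = πd⁴/64 = π×47.4⁴/64 = 2.478×10^5 mm⁴
I = 2.478×10^5 mm⁴ = 2.478×10^-7 m⁴
Effective length L_e = K·L = 0.7 × 3.50 = 2.450 m
P_cr = π²EI / L_e² = π² × 201×10⁹ × 2.478×10^-7 / 2.450² = 8.189×10^4 N

P_cr ≈ 81.9 kN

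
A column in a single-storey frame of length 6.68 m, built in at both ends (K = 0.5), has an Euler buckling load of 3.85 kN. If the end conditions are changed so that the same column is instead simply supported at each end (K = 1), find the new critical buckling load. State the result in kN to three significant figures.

P_cr ≈ 0.962 kN

P_cr ∝ 1/K², so P_cr,new = P_cr,old × (K_old/K_new)² = 3.85 × (0.5/1)²
= 3.85 × 0.2500 = 0.962 kN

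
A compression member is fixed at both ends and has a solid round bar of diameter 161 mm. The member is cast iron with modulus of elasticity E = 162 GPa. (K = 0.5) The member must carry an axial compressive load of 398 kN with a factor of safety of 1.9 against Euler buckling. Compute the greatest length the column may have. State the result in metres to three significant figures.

I = πd⁴/64 = π×161⁴/64 = 3.298×10^7 mm⁴
I = 3.298×10^-5 m⁴
Required critical load P_cr = n·P = 1.9 × 398 = 756.2 kN = 7.562×10^5 N
From P_cr = π²EI/(K·L)²:  L = (1/K)·√(π²EI/P_cr) = (1/0.5)·√(π²×1.62×10^11×3.298×10^-5/7.562×10^5)
L = 16.7 m

L_max ≈ 16.7 m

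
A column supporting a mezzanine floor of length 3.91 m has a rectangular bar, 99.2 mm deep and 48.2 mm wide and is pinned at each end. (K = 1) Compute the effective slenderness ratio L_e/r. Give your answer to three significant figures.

λ ≈ 281

For a rectangle r_min = b/√12 = 48.2/√12 = 13.91 mm
L_e = K·L = 1 × 3.91 m = 3.910 m = 3910.0 mm
λ = L_e / r_min = 3910.0 / 13.91 = 281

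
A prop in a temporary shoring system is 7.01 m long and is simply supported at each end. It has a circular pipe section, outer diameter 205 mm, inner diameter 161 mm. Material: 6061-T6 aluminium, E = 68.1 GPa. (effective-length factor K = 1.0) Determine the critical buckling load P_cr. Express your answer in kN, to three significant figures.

d_o = 205 mm, d_i = 161 mm
I = π(d_o⁴ − d_i⁴)/64 = π(205⁴ − 161.0⁴)/64 = 5.371×10^7 mm⁴
I = 5.371×10^7 mm⁴ = 5.371×10^-5 m⁴
Effective length L_e = K·L = 1 × 7.01 = 7.010 m
P_cr = π²EI / L_e² = π² × 68.1×10⁹ × 5.371×10^-5 / 7.010² = 7.346×10^5 N

P_cr ≈ 735 kN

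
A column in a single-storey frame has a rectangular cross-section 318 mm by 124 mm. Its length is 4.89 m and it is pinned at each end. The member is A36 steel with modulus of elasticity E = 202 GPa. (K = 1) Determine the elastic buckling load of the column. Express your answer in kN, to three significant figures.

Buckling occurs about the weak axis: I_min = h·b³/12 with b = 124 mm (the shorter side).
I_min = 318×124³/12 = 5.053×10^7 mm⁴
I = 5.053×10^7 mm⁴ = 5.053×10^-5 m⁴
Effective length L_e = K·L = 1 × 4.89 = 4.890 m
P_cr = π²EI / L_e² = π² × 202×10⁹ × 5.053×10^-5 / 4.890² = 4.213×10^6 N

P_cr ≈ 4210 kN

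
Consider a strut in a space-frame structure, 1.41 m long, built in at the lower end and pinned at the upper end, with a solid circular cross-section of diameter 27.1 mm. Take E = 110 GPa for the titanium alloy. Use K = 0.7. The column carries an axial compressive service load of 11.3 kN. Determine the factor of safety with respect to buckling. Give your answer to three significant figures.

n ≈ 2.61

I = πd⁴/64 = π×27.1⁴/64 = 2.648×10^4 mm⁴
I = 2.648×10^4 mm⁴ = 2.648×10^-8 m⁴
Effective length L_e = K·L = 0.7 × 1.41 = 0.9870 m
P_cr = π²EI / L_e² = π² × 110×10⁹ × 2.648×10^-8 / 0.9870² = 2.951×10^4 N
Factor of safety n = P_cr / P = 29.506 / 11.3 = 2.61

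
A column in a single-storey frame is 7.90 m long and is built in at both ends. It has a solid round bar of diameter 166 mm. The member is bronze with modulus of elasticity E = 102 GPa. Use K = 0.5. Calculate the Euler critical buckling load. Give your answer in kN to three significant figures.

I = πd⁴/64 = π×166⁴/64 = 3.727×10^7 mm⁴
I = 3.727×10^7 mm⁴ = 3.727×10^-5 m⁴
Effective length L_e = K·L = 0.5 × 7.90 = 3.950 m
P_cr = π²EI / L_e² = π² × 102×10⁹ × 3.727×10^-5 / 3.950² = 2.405×10^6 N

P_cr ≈ 2400 kN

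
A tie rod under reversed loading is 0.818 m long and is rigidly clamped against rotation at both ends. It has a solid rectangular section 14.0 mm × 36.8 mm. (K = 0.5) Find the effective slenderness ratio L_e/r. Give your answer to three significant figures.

λ ≈ 101

Buckling occurs about the weak axis: I_min = h·b³/12 with b = 14.0 mm (the shorter side).
I_min = 36.8×14.0³/12 = 8.415×10^3 mm⁴
A = 515.2 mm²;  r_min = √(I/A) = √(8.415×10^3/515.2) = 4.041 mm
L_e = K·L = 0.5 × 0.818 m = 0.4090 m = 409.00 mm
λ = L_e / r_min = 409.00 / 4.041 = 101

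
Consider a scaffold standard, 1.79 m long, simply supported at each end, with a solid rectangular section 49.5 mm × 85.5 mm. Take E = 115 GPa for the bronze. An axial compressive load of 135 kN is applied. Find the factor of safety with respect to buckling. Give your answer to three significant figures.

n ≈ 2.27

Buckling occurs about the weak axis: I_min = h·b³/12 with b = 49.5 mm (the shorter side).
I_min = 85.5×49.5³/12 = 8.642×10^5 mm⁴
I = 8.642×10^5 mm⁴ = 8.642×10^-7 m⁴
Effective length L_e = K·L = 1 × 1.79 = 1.790 m
P_cr = π²EI / L_e² = π² × 115×10⁹ × 8.642×10^-7 / 1.790² = 3.061×10^5 N
Factor of safety n = P_cr / P = 306.12 / 135 = 2.27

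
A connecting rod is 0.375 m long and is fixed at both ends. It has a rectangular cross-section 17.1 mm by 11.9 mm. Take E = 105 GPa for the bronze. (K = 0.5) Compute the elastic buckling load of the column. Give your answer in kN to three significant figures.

P_cr ≈ 70.8 kN

Buckling occurs about the weak axis: I_min = h·b³/12 with b = 11.9 mm (the shorter side).
I_min = 17.1×11.9³/12 = 2.401×10^3 mm⁴
I = 2.401×10^3 mm⁴ = 2.401×10^-9 m⁴
Effective length L_e = K·L = 0.5 × 0.375 = 0.1875 m
P_cr = π²EI / L_e² = π² × 105×10⁹ × 2.401×10^-9 / 0.1875² = 7.079×10^4 N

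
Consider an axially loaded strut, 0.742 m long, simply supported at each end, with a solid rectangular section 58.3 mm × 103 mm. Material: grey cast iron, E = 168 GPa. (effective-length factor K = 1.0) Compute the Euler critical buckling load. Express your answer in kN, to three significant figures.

P_cr ≈ 5120 kN

Buckling occurs about the weak axis: I_min = h·b³/12 with b = 58.3 mm (the shorter side).
I_min = 103×58.3³/12 = 1.701×10^6 mm⁴
I = 1.701×10^6 mm⁴ = 1.701×10^-6 m⁴
Effective length L_e = K·L = 1 × 0.742 = 0.7420 m
P_cr = π²EI / L_e² = π² × 168×10⁹ × 1.701×10^-6 / 0.7420² = 5.122×10^6 N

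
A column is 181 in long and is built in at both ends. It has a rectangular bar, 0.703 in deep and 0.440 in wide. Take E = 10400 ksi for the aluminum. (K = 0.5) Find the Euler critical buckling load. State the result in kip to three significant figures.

Buckling occurs about the weak axis: I_min = h·b³/12 with b = 0.440 in (the shorter side).
I_min = 0.703×0.440³/12 = 4.990×10^-3 in⁴
Effective length L_e = K·L = 0.5 × 181 = 90.50 in
P_cr = π²EI / L_e² = π² × 10400×10³ × 4.990×10^-3 / 90.50² = 62.54 lb

P_cr ≈ 0.0625 kip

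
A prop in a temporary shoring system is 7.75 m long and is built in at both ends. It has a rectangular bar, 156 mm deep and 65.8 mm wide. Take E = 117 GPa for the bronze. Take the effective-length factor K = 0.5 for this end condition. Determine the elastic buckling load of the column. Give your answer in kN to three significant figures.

Buckling occurs about the weak axis: I_min = h·b³/12 with b = 65.8 mm (the shorter side).
I_min = 156×65.8³/12 = 3.704×10^6 mm⁴
I = 3.704×10^6 mm⁴ = 3.704×10^-6 m⁴
Effective length L_e = K·L = 0.5 × 7.75 = 3.875 m
P_cr = π²EI / L_e² = π² × 117×10⁹ × 3.704×10^-6 / 3.875² = 2.848×10^5 N

P_cr ≈ 285 kN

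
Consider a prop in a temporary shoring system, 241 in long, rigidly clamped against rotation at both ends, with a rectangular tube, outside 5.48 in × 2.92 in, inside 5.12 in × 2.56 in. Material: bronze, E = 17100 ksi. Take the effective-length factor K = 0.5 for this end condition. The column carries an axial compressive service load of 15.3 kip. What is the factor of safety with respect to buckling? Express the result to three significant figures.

n ≈ 3.20

Weak-axis I_min = (h_o·b_o³ − h_i·b_i³)/12 with b_o = 2.92, b_i = 2.560 in (shorter outer/inner sides).
I_min = (5.48×2.92³ − 5.120×2.560³)/12 = 4.211 in⁴
Effective length L_e = K·L = 0.5 × 241 = 120.5 in
P_cr = π²EI / L_e² = π² × 17100×10³ × 4.211 / 120.5² = 4.895×10^4 lb
Factor of safety n = P_cr / P = 48.949 / 15.3 = 3.20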